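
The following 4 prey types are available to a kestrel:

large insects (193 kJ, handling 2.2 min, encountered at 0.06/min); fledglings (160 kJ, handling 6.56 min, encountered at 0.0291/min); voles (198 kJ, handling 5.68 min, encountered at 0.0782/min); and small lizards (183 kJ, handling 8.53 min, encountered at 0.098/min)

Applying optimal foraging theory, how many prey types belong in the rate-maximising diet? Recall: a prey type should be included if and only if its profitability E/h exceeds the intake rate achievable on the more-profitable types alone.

Rank by E/h (kJ/min): large insects 87.7, voles 34.9, fledglings 24.4, small lizards 21.5. Include each in turn until the next type's E/h falls below the running intake rate.
Rate on top 1: 10.23. voles: 34.9 > 10.23 → include.
Rate on top 2: 17.17. fledglings: 24.4 > 17.17 → include.
Rate on top 3: 17.95. small lizards: 21.5 > 17.95 → include.
Optimal diet: large insects, voles, fledglings, small lizards — 4 of 4 types.

4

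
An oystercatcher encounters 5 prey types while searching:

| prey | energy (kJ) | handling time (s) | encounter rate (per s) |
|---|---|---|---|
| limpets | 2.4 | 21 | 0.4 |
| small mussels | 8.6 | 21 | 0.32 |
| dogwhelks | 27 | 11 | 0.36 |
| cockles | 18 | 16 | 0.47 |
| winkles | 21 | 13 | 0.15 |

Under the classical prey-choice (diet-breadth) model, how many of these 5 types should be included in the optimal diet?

1

Rank by E/h (kJ/s): dogwhelks 2.45, winkles 1.62, cockles 1.12, small mussels 0.41, limpets 0.114. Include each in turn until the next type's E/h falls below the running intake rate.
Rate on top 1: 1.96. winkles: 1.62 < 1.96 → exclude; stop.
Optimal diet: dogwhelks — 1 of 5 types.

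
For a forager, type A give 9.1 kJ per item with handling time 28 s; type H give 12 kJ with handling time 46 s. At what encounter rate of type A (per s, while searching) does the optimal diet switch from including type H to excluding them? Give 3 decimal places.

The zero-one rule: include type H iff E₂/h₂ > λE₁/(1+λh₁). Equality gives the switch point.
λE₁h₂ = E₂ + λE₂h₁ ⇒ λ = E₂/(E₁h₂ − E₂h₁) = 12/(418.6 − 336) = 0.1453 per s.

0.145 per s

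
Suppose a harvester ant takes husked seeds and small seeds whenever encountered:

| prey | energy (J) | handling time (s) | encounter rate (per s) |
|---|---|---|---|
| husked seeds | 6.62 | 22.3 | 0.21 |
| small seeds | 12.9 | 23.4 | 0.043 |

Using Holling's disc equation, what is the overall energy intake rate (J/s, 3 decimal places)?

0.291 J/s

Energy encountered per unit search time: 0.21×6.62 + 0.043×12.9 = 1.945 J/s.
Handling time per unit search time: 0.21×22.3 + 0.043×23.4 = 5.689.
Rate = 1.945/(1 + 5.689) = 0.2908 J/s.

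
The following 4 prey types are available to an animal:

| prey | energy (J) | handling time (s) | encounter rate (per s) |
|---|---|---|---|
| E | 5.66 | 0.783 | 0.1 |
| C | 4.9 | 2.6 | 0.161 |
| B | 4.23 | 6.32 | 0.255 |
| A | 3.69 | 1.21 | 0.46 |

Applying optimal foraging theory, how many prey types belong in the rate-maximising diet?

3

Profitabilities (E/h, J/s): E 7.23, A 3.05, C 1.88, B 0.669. Add prey in this order while the next type's profitability exceeds the intake rate on those already taken.
Rate on top 1: 0.5249. A: 3.05 > 0.5249 → include.
Rate on top 2: 1.384. C: 1.88 > 1.384 → include.
Rate on top 3: 1.486. B: 0.669 < 1.486 → exclude; stop.
Optimal diet: E, A, C — 3 of 4 types.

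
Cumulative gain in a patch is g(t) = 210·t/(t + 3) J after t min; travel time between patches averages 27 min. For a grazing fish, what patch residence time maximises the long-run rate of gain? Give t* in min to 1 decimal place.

Optimal t* satisfies g'(t*) = g(t*)/(T + t*).
g'(t) = 210·3/(t + 3)². Setting 210·3/(t+3)² = 210t/[(t+3)(27+t)] gives 3(27+t) = t(t+3), so t² = 3×27 = 81.
t* = √81 = 9 min.

9.0 min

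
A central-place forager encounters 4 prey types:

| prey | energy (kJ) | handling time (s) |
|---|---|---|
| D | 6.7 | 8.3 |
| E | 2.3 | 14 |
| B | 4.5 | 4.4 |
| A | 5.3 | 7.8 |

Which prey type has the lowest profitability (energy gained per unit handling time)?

Profitability E/h (kJ/s): D = 6.7/8.3 = 0.807, E = 2.3/14 = 0.164, B = 4.5/4.4 = 1.02, A = 5.3/7.8 = 0.679.
Ranked: B > D > A > E.

E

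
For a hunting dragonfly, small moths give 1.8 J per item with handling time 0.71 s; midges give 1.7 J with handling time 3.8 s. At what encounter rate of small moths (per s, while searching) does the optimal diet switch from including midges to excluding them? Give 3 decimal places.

0.302 per s

The zero-one rule: include midges iff E₂/h₂ > λE₁/(1+λh₁). Equality gives the switch point.
λE₁h₂ = E₂ + λE₂h₁ ⇒ λ = E₂/(E₁h₂ − E₂h₁) = 1.7/(6.84 − 1.207) = 0.3018 per s.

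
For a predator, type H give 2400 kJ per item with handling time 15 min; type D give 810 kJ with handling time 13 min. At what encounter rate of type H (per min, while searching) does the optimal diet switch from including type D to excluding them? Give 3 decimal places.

0.043 per min

The zero-one rule: include type D iff E₂/h₂ > λE₁/(1+λh₁). Equality gives the switch point.
λE₁h₂ = E₂ + λE₂h₁ ⇒ λ = E₂/(E₁h₂ − E₂h₁) = 810/(3.12e+04 − 1.215e+04) = 0.04252 per min.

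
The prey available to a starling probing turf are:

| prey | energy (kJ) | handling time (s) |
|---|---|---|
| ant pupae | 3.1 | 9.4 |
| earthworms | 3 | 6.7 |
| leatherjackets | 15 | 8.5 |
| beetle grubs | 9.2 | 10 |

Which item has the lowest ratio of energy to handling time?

In descending order of E/h:
leatherjackets: 15/8.5 = 1.76 kJ/s
beetle grubs: 9.2/10 = 0.92 kJ/s
earthworms: 3/6.7 = 0.448 kJ/s
ant pupae: 3.1/9.4 = 0.33 kJ/s

ant pupae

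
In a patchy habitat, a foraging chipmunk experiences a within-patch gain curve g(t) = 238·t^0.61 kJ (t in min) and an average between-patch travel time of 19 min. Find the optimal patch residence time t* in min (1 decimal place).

Maximise g(t)/(T+t): set derivative to zero → g'(t)(T+t) = g(t).
g'(t) = 0.61·238·t^-0.39. Setting 0.61·238·t^-0.39 = 238·t^0.61/(19+t) gives 0.61(19+t) = t, so 0.39·t = 0.61×19.
t* = 0.61×19/0.39 = 29.72 min.

29.7 min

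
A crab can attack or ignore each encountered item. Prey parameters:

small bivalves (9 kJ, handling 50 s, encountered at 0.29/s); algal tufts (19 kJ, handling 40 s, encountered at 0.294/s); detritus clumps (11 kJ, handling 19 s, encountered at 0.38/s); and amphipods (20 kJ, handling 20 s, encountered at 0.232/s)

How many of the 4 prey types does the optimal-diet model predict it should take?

Rank by E/h (kJ/s): amphipods 1, detritus clumps 0.579, algal tufts 0.475, small bivalves 0.18. Include each in turn until the next type's E/h falls below the running intake rate.
Rate on top 1: 0.8227. detritus clumps: 0.579 < 0.8227 → exclude; stop.
Optimal diet: amphipods — 1 of 4 types.

1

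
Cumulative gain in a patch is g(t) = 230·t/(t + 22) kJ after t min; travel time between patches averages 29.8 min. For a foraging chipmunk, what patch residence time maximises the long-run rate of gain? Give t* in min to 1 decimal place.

Optimal t* satisfies g'(t*) = g(t*)/(T + t*).
g'(t) = 230·22/(t + 22)². Setting 230·22/(t+22)² = 230t/[(t+22)(29.8+t)] gives 22(29.8+t) = t(t+22), so t² = 22×29.8 = 655.6.
t* = √655.6 = 25.6 min.

25.6 min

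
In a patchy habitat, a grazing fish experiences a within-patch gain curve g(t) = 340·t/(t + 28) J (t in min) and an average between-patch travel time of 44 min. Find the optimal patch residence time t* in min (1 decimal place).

By the marginal value theorem, leave when the instantaneous gain rate g'(t) equals the habitat-wide average g(t)/(T + t).
g'(t) = 340·28/(t + 28)². Setting 340·28/(t+28)² = 340t/[(t+28)(44+t)] gives 28(44+t) = t(t+28), so t² = 28×44 = 1232.
t* = √1232 = 35.1 min.

35.1 min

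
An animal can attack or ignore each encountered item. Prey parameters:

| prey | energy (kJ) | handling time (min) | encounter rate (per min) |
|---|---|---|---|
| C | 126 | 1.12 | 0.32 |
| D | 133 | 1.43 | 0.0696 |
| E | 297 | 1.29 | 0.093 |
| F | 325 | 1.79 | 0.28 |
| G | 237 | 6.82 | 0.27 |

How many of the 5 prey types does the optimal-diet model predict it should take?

4

Rank by E/h (kJ/min): E 230, F 182, C 112, D 93, G 34.8. Include each in turn until the next type's E/h falls below the running intake rate.
Rate on top 1: 24.66. F: 182 > 24.66 → include.
Rate on top 2: 73.17. C: 112 > 73.17 → include.
Rate on top 3: 80.29. D: 93 > 80.29 → include.
Rate on top 4: 80.9. G: 34.8 < 80.9 → exclude; stop.
Optimal diet: E, F, C, D — 4 of 5 types.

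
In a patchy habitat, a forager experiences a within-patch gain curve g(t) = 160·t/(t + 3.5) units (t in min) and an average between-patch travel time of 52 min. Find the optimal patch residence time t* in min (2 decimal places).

By the marginal value theorem, leave when the instantaneous gain rate g'(t) equals the habitat-wide average g(t)/(T + t).
g'(t) = 160·3.5/(t + 3.5)². Setting 160·3.5/(t+3.5)² = 160t/[(t+3.5)(52+t)] gives 3.5(52+t) = t(t+3.5), so t² = 3.5×52 = 182.
t* = √182 = 13.49 min.

13.49 min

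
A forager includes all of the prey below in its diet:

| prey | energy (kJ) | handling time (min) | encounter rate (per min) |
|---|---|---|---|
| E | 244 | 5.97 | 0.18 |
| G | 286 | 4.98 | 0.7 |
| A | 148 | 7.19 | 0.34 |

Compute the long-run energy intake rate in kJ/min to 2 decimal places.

36.78 kJ/min

Energy encountered per unit search time: 0.18×244 + 0.7×286 + 0.34×148 = 294.4 kJ/min.
Handling time per unit search time: 0.18×5.97 + 0.7×4.98 + 0.34×7.19 = 7.005.
Rate = 294.4/(1 + 7.005) = 36.78 kJ/min.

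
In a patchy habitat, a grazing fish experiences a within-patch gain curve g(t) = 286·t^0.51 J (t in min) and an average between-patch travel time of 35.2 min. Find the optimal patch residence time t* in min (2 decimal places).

By the marginal value theorem, leave when the instantaneous gain rate g'(t) equals the habitat-wide average g(t)/(T + t).
g'(t) = 0.51·286·t^-0.49. Setting 0.51·286·t^-0.49 = 286·t^0.51/(35.2+t) gives 0.51(35.2+t) = t, so 0.49·t = 0.51×35.2.
t* = 0.51×35.2/0.49 = 36.64 min.

36.64 min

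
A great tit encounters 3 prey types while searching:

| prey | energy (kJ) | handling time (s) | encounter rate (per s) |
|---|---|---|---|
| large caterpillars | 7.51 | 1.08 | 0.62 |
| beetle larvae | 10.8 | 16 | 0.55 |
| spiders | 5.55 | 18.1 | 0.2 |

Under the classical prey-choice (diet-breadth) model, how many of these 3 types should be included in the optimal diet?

Rank by E/h (kJ/s): large caterpillars 6.95, beetle larvae 0.675, spiders 0.307. Include each in turn until the next type's E/h falls below the running intake rate.
Rate on top 1: 2.789. beetle larvae: 0.675 < 2.789 → exclude; stop.
Optimal diet: large caterpillars — 1 of 3 types.

1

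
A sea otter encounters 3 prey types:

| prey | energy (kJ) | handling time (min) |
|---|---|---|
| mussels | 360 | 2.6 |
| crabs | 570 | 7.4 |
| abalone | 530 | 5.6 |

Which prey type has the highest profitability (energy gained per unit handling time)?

Profitability E/h (kJ/min): mussels = 360/2.6 = 138, crabs = 570/7.4 = 77, abalone = 530/5.6 = 94.6.
Ranked: mussels > abalone > crabs.

mussels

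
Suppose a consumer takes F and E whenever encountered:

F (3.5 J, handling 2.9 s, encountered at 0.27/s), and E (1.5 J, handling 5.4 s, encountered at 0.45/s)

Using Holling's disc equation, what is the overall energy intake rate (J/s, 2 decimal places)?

R = (0.27×3.5 + 0.45×1.5) / (1 + 0.27×2.9 + 0.45×5.4) = 1.62/4.213 = 0.3845 J/s.

0.38 J/s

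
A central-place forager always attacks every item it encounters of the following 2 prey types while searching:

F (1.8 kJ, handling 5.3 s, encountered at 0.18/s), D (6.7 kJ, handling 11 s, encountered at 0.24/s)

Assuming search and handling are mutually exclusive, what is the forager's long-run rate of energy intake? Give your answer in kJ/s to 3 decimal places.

0.421 kJ/s

Energy encountered per unit search time: 0.18×1.8 + 0.24×6.7 = 1.932 kJ/s.
Handling time per unit search time: 0.18×5.3 + 0.24×11 = 3.594.
Rate = 1.932/(1 + 3.594) = 0.4205 kJ/s.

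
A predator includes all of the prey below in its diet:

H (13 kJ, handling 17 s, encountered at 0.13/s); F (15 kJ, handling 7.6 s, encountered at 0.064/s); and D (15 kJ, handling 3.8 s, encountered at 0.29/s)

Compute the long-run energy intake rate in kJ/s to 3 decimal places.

1.459 kJ/s

R = (0.13×13 + 0.064×15 + 0.29×15) / (1 + 0.13×17 + 0.064×7.6 + 0.29×3.8) = 7/4.798 = 1.459 kJ/s.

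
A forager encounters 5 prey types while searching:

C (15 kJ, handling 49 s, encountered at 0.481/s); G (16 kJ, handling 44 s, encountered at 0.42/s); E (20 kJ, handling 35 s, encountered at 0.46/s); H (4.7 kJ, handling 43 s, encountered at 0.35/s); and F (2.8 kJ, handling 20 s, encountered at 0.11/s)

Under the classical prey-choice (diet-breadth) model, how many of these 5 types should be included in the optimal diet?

E/h in descending order: E 0.571, G 0.364, C 0.306, F 0.14, H 0.109 kJ/s. The optimal diet is the largest prefix of this list for which every included type satisfies E_i/h_i > R on the types above it.
Rate on top 1: 0.538. G: 0.364 < 0.538 → exclude; stop.
Optimal diet: E — 1 of 5 types.

1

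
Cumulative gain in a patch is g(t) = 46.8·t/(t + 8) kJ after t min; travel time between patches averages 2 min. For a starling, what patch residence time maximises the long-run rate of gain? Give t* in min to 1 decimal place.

4.0 min

Optimal t* satisfies g'(t*) = g(t*)/(T + t*).
g'(t) = 46.8·8/(t + 8)². Setting 46.8·8/(t+8)² = 46.8t/[(t+8)(2+t)] gives 8(2+t) = t(t+8), so t² = 8×2 = 16.
t* = √16 = 4 min.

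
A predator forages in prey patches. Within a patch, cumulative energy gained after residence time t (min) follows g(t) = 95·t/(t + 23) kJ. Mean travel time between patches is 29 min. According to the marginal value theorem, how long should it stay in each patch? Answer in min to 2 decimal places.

Optimal t* satisfies g'(t*) = g(t*)/(T + t*).
g'(t) = 95·23/(t + 23)². Setting 95·23/(t+23)² = 95t/[(t+23)(29+t)] gives 23(29+t) = t(t+23), so t² = 23×29 = 667.
t* = √667 = 25.83 min.

25.83 min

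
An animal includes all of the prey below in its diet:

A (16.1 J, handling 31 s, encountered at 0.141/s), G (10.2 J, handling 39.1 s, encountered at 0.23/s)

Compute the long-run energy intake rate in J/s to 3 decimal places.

0.321 J/s

R = Σλ_iE_i / (1 + Σλ_ih_i)
Numerator: 0.141×16.1 + 0.23×10.2 = 4.616
Denominator: 1 + 0.141×31 + 0.23×39.1 = 14.36
R = 4.616/14.36 = 0.3214 J/s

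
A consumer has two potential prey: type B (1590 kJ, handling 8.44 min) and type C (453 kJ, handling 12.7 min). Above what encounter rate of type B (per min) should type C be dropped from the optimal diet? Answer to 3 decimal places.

0.028 per min

At the threshold, the rate on type B alone equals the profitability of type C: λ·1590/(1 + λ·8.44) = 453/12.7 = 35.67.
Rearranging, λ(1590 − 35.67×8.44) = 35.67, so λ = 35.67/1289 = 0.02767 per min.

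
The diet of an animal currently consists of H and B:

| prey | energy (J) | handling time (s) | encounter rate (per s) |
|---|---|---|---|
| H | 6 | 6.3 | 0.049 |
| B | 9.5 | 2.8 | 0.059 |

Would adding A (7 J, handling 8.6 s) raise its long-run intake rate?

Yes

On H and B alone, R = ΣλE/(1+Σλh) = 0.8545/1.474 = 0.5798 J/s.
Profitability of A: 7/8.6 = 0.814 J/s.
0.814 > 0.5798, so adding A raises the average — include it.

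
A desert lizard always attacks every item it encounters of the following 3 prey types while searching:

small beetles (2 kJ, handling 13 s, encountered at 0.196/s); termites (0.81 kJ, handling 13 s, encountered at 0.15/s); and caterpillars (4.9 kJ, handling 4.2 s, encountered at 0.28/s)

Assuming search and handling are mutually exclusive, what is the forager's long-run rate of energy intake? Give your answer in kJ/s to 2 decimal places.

0.28 kJ/s

Energy encountered per unit search time: 0.196×2 + 0.15×0.81 + 0.28×4.9 = 1.886 kJ/s.
Handling time per unit search time: 0.196×13 + 0.15×13 + 0.28×4.2 = 5.674.
Rate = 1.886/(1 + 5.674) = 0.2825 kJ/s.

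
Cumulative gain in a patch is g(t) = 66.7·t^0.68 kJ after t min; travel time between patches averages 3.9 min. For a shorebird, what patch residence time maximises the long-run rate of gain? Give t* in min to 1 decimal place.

By the marginal value theorem, leave when the instantaneous gain rate g'(t) equals the habitat-wide average g(t)/(T + t).
g'(t) = 0.68·66.7·t^-0.32. Setting 0.68·66.7·t^-0.32 = 66.7·t^0.68/(3.9+t) gives 0.68(3.9+t) = t, so 0.32·t = 0.68×3.9.
t* = 0.68×3.9/0.32 = 8.288 min.

8.3 min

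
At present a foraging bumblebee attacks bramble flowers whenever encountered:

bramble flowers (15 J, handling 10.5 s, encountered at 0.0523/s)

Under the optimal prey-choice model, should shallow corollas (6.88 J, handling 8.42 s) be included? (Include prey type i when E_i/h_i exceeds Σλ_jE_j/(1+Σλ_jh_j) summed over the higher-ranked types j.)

Intake rate on the current diet: R = (0.0523×15) / (1 + 0.0523×10.5) = 0.7845/1.549 = 0.5064 J/s.
Profitability of shallow corollas: 6.88/8.42 = 0.8171 J/s.
Since 0.8171 > R, including shallow corollas increases the long-run rate.

Yes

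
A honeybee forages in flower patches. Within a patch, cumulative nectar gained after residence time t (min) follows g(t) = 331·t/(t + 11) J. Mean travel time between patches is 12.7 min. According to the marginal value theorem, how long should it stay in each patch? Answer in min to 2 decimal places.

11.82 min

Maximise g(t)/(T+t): set derivative to zero → g'(t)(T+t) = g(t).
g'(t) = 331·11/(t + 11)². Setting 331·11/(t+11)² = 331t/[(t+11)(12.7+t)] gives 11(12.7+t) = t(t+11), so t² = 11×12.7 = 139.7.
t* = √139.7 = 11.82 min.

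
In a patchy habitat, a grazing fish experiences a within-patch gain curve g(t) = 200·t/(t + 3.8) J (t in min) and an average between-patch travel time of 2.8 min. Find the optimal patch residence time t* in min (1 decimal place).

3.3 min

Maximise g(t)/(T+t): set derivative to zero → g'(t)(T+t) = g(t).
g'(t) = 200·3.8/(t + 3.8)². Setting 200·3.8/(t+3.8)² = 200t/[(t+3.8)(2.8+t)] gives 3.8(2.8+t) = t(t+3.8), so t² = 3.8×2.8 = 10.64.
t* = √10.64 = 3.262 min.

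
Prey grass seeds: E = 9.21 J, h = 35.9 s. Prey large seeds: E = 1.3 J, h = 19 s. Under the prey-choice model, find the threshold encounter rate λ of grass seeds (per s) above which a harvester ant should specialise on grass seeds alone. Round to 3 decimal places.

Drop large seeds once their profitability E₂/h₂ falls below the rate achievable on grass seeds alone: E₂/h₂ = λE₁/(1 + λh₁).
Solve for λ: λE₁h₂ = E₂(1 + λh₁) → λ(E₁h₂ − E₂h₁) = E₂ → λ = E₂/(E₁h₂ − E₂h₁).
λ = 1.3/(9.21×19 − 1.3×35.9) = 1.3/128.3 = 0.01013 per s.

0.010 per s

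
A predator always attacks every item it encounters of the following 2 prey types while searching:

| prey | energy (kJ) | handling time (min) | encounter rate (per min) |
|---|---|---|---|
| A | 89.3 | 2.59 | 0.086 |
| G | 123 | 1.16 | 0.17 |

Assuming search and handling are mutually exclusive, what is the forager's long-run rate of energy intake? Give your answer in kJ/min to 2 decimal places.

20.13 kJ/min

Energy encountered per unit search time: 0.086×89.3 + 0.17×123 = 28.59 kJ/min.
Handling time per unit search time: 0.086×2.59 + 0.17×1.16 = 0.4199.
Rate = 28.59/(1 + 0.4199) = 20.13 kJ/min.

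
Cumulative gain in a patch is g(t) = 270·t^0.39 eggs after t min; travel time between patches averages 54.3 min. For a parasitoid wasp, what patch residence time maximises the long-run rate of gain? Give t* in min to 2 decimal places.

Maximise g(t)/(T+t): set derivative to zero → g'(t)(T+t) = g(t).
g'(t) = 0.39·270·t^-0.61. Setting 0.39·270·t^-0.61 = 270·t^0.39/(54.3+t) gives 0.39(54.3+t) = t, so 0.61·t = 0.39×54.3.
t* = 0.39×54.3/0.61 = 34.72 min.

34.72 min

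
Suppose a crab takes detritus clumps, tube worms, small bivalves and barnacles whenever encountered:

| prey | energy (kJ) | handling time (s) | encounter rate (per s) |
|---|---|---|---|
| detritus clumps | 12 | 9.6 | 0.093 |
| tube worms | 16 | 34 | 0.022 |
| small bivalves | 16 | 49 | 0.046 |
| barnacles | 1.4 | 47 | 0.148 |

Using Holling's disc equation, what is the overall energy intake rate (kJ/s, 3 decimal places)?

Energy encountered per unit search time: 0.093×12 + 0.022×16 + 0.046×16 + 0.148×1.4 = 2.411 kJ/s.
Handling time per unit search time: 0.093×9.6 + 0.022×34 + 0.046×49 + 0.148×47 = 10.85.
Rate = 2.411/(1 + 10.85) = 0.2035 kJ/s.

0.203 kJ/s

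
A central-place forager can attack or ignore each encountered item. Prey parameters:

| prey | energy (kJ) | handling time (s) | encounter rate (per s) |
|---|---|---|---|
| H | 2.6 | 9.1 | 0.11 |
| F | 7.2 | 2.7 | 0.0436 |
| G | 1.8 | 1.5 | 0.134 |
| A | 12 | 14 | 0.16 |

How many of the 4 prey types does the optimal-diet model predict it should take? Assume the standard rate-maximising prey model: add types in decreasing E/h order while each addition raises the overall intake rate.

3

E/h in descending order: F 2.67, G 1.2, A 0.857, H 0.286 kJ/s. The optimal diet is the largest prefix of this list for which every included type satisfies E_i/h_i > R on the types above it.
Rate on top 1: 0.2809. G: 1.2 > 0.2809 → include.
Rate on top 2: 0.421. A: 0.857 > 0.421 → include.
Rate on top 3: 0.6955. H: 0.286 < 0.6955 → exclude; stop.
Optimal diet: F, G, A — 3 of 4 types.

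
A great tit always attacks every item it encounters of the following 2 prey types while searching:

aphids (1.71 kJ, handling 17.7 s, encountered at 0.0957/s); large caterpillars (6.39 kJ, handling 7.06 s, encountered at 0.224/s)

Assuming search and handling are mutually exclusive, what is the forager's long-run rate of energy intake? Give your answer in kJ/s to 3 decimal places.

R = Σλ_iE_i / (1 + Σλ_ih_i)
Numerator: 0.0957×1.71 + 0.224×6.39 = 1.595
Denominator: 1 + 0.0957×17.7 + 0.224×7.06 = 4.275
R = 1.595/4.275 = 0.3731 kJ/s

0.373 kJ/s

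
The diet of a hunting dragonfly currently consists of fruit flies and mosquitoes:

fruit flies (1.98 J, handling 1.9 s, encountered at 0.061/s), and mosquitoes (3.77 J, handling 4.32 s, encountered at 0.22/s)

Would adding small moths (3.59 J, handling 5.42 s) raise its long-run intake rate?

Yes

Current rate: (0.061×1.98 + 0.22×3.77)/(1 + 0.061×1.9 + 0.22×4.32) = 0.4598 J/s.
small moths: E/h = 3.59/5.42 = 0.6624 J/s.
0.6624 > 0.4598, so adding small moths raises the average — include it.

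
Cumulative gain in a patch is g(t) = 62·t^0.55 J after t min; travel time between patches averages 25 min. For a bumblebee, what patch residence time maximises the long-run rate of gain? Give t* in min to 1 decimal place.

Optimal t* satisfies g'(t*) = g(t*)/(T + t*).
g'(t) = 0.55·62·t^-0.45. Setting 0.55·62·t^-0.45 = 62·t^0.55/(25+t) gives 0.55(25+t) = t, so 0.45·t = 0.55×25.
t* = 0.55×25/0.45 = 30.56 min.

30.6 min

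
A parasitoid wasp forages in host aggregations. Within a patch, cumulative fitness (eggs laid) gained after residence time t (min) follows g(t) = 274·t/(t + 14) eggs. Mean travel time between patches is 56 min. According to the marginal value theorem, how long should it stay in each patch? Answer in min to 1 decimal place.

Optimal t* satisfies g'(t*) = g(t*)/(T + t*).
g'(t) = 274·14/(t + 14)². Setting 274·14/(t+14)² = 274t/[(t+14)(56+t)] gives 14(56+t) = t(t+14), so t² = 14×56 = 784.
t* = √784 = 28 min.

28.0 min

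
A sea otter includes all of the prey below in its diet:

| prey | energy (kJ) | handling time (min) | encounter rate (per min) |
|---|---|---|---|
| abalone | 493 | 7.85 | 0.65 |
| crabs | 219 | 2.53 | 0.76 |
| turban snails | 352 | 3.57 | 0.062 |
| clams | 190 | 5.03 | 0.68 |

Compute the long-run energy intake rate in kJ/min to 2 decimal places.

54.68 kJ/min

Energy encountered per unit search time: 0.65×493 + 0.76×219 + 0.062×352 + 0.68×190 = 637.9 kJ/min.
Handling time per unit search time: 0.65×7.85 + 0.76×2.53 + 0.062×3.57 + 0.68×5.03 = 10.67.
Rate = 637.9/(1 + 10.67) = 54.68 kJ/min.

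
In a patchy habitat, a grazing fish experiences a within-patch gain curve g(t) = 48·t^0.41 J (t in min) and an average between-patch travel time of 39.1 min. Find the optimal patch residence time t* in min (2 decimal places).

Maximise g(t)/(T+t): set derivative to zero → g'(t)(T+t) = g(t).
g'(t) = 0.41·48·t^-0.59. Setting 0.41·48·t^-0.59 = 48·t^0.41/(39.1+t) gives 0.41(39.1+t) = t, so 0.59·t = 0.41×39.1.
t* = 0.41×39.1/0.59 = 27.17 min.

27.17 min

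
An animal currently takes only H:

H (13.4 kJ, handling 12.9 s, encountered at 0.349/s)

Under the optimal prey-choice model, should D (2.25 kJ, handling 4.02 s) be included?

On H alone, R = ΣλE/(1+Σλh) = 4.677/5.502 = 0.85 kJ/s.
Profitability of D: 2.25/4.02 = 0.5597 kJ/s.
Since 0.5597 < R, time spent handling D is better spent searching.

No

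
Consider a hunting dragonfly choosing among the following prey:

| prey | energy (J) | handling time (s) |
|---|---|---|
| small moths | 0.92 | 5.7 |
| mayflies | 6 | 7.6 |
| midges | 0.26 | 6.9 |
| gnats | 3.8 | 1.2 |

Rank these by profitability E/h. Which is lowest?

In descending order of E/h:
gnats: 3.8/1.2 = 3.17 J/s
mayflies: 6/7.6 = 0.789 J/s
small moths: 0.92/5.7 = 0.161 J/s
midges: 0.26/6.9 = 0.0377 J/s

midges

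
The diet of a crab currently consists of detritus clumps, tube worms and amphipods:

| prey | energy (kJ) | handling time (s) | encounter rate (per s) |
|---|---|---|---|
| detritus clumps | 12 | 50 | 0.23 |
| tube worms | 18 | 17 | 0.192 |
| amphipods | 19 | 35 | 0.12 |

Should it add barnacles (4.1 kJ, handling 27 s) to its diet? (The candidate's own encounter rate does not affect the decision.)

No

Intake rate on the current diet: R = (0.23×12 + 0.192×18 + 0.12×19) / (1 + 0.23×50 + 0.192×17 + 0.12×35) = 8.496/19.96 = 0.4256 kJ/s.
Profitability of barnacles: 4.1/27 = 0.1519 kJ/s.
Since 0.1519 < R, time spent handling barnacles is better spent searching.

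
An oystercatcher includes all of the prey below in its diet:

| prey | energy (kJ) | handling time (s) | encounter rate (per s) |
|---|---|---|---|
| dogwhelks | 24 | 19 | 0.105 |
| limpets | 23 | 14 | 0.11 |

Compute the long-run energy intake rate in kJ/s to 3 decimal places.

R = (0.105×24 + 0.11×23) / (1 + 0.105×19 + 0.11×14) = 5.05/4.535 = 1.114 kJ/s.

1.114 kJ/s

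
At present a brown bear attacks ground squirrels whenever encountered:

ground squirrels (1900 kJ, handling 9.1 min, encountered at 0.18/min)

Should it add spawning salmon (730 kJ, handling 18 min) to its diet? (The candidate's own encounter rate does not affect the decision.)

On ground squirrels alone, R = ΣλE/(1+Σλh) = 342/2.638 = 129.6 kJ/min.
spawning salmon: E/h = 730/18 = 40.56 kJ/min.
40.56 < 129.6, so adding spawning salmon would lower the average — exclude it.

No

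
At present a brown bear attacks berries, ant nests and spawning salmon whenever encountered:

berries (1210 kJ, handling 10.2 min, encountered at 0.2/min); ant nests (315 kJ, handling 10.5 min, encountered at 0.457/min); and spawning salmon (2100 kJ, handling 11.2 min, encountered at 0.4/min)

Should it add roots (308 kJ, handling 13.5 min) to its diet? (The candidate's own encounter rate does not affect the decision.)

No

On berries, ant nests and spawning salmon alone, R = ΣλE/(1+Σλh) = 1226/12.32 = 99.52 kJ/min.
roots: E/h = 308/13.5 = 22.81 kJ/min.
Since 22.81 < R, time spent handling roots is better spent searching.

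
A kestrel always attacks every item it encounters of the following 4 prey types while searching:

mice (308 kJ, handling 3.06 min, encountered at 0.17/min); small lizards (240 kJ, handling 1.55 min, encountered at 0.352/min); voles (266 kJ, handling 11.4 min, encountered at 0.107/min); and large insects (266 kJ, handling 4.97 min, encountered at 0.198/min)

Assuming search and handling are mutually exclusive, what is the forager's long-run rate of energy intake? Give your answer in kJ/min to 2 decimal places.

51.05 kJ/min

R = (0.17×308 + 0.352×240 + 0.107×266 + 0.198×266) / (1 + 0.17×3.06 + 0.352×1.55 + 0.107×11.4 + 0.198×4.97) = 218/4.27 = 51.05 kJ/min.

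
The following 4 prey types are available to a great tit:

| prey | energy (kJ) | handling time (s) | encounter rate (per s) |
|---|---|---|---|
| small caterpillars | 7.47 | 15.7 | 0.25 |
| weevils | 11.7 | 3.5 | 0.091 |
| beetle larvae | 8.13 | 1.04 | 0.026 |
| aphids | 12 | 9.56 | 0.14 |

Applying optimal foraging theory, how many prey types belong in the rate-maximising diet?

3

E/h in descending order: beetle larvae 7.82, weevils 3.34, aphids 1.26, small caterpillars 0.476 kJ/s. The optimal diet is the largest prefix of this list for which every included type satisfies E_i/h_i > R on the types above it.
Rate on top 1: 0.2058. weevils: 3.34 > 0.2058 → include.
Rate on top 2: 0.9484. aphids: 1.26 > 0.9484 → include.
Rate on top 3: 1.101. small caterpillars: 0.476 < 1.101 → exclude; stop.
Optimal diet: beetle larvae, weevils, aphids — 3 of 4 types.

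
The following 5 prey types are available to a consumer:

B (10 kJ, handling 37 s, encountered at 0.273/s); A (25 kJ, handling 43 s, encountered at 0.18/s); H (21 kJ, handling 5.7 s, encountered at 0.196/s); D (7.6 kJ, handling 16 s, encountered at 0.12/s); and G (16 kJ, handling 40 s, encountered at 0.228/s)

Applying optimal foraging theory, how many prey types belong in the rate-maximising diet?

1

Profitabilities (E/h, kJ/s): H 3.68, A 0.581, D 0.475, G 0.4, B 0.27. Add prey in this order while the next type's profitability exceeds the intake rate on those already taken.
Rate on top 1: 1.944. A: 0.581 < 1.944 → exclude; stop.
Optimal diet: H — 1 of 5 types.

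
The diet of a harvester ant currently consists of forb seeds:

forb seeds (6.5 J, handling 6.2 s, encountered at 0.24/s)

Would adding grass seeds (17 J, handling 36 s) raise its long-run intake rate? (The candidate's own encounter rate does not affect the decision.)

No

On forb seeds alone, R = ΣλE/(1+Σλh) = 1.56/2.488 = 0.627 J/s.
Profitability of grass seeds: 17/36 = 0.4722 J/s.
Since 0.4722 < R, time spent handling grass seeds is better spent searching.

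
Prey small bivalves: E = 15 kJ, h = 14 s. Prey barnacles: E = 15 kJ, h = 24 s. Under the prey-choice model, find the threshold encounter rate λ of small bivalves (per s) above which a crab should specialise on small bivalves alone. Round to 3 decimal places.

0.100 per s

At the threshold, the rate on small bivalves alone equals the profitability of barnacles: λ·15/(1 + λ·14) = 15/24 = 0.625.
Rearranging, λ(15 − 0.625×14) = 0.625, so λ = 0.625/6.25 = 0.1 per s.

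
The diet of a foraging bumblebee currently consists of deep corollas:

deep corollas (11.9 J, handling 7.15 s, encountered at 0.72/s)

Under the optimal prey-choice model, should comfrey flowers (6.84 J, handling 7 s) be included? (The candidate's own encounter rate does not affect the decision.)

On deep corollas alone, R = ΣλE/(1+Σλh) = 8.568/6.148 = 1.394 J/s.
Profitability of comfrey flowers: 6.84/7 = 0.9771 J/s.
0.9771 < 1.394, so adding comfrey flowers would lower the average — exclude it.

No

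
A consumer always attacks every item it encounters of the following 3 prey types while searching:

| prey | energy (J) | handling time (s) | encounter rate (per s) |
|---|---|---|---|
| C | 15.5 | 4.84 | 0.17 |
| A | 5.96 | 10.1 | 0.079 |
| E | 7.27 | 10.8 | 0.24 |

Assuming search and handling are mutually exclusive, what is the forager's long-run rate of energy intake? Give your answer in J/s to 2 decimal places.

R = (0.17×15.5 + 0.079×5.96 + 0.24×7.27) / (1 + 0.17×4.84 + 0.079×10.1 + 0.24×10.8) = 4.851/5.213 = 0.9305 J/s.

0.93 J/s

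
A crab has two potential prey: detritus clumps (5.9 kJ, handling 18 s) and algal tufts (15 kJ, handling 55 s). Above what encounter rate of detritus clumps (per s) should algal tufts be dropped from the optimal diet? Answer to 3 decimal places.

0.275 per s

At the threshold, the rate on detritus clumps alone equals the profitability of algal tufts: λ·5.9/(1 + λ·18) = 15/55 = 0.2727.
Rearranging, λ(5.9 − 0.2727×18) = 0.2727, so λ = 0.2727/0.9909 = 0.2752 per s.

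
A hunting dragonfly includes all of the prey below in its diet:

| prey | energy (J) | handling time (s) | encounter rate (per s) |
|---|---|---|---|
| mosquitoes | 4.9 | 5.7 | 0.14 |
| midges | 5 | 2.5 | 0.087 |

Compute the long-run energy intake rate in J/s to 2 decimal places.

R = Σλ_iE_i / (1 + Σλ_ih_i)
Numerator: 0.14×4.9 + 0.087×5 = 1.121
Denominator: 1 + 0.14×5.7 + 0.087×2.5 = 2.016
R = 1.121/2.016 = 0.5562 J/s

0.56 J/s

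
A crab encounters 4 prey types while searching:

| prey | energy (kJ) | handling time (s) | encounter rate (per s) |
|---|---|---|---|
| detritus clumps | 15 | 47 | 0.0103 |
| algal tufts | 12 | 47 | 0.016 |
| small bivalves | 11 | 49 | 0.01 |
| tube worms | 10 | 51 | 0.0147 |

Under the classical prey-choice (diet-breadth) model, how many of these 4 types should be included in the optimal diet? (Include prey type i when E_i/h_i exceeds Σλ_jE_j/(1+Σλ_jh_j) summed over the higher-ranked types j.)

Rank by E/h (kJ/s): detritus clumps 0.319, algal tufts 0.255, small bivalves 0.224, tube worms 0.196. Include each in turn until the next type's E/h falls below the running intake rate.
Rate on top 1: 0.1041. algal tufts: 0.255 > 0.1041 → include.
Rate on top 2: 0.155. small bivalves: 0.224 > 0.155 → include.
Rate on top 3: 0.1675. tube worms: 0.196 > 0.1675 → include.
Optimal diet: detritus clumps, algal tufts, small bivalves, tube worms — 4 of 4 types.

4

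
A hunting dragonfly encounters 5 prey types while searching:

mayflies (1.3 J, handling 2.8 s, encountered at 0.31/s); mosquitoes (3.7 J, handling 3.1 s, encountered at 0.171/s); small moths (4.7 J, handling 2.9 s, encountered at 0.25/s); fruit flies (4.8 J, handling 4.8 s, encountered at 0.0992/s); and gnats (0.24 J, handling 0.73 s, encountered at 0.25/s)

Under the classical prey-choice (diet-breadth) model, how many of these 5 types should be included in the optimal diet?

3

E/h in descending order: small moths 1.62, mosquitoes 1.19, fruit flies 1, mayflies 0.464, gnats 0.329 J/s. The optimal diet is the largest prefix of this list for which every included type satisfies E_i/h_i > R on the types above it.
Rate on top 1: 0.6812. mosquitoes: 1.19 > 0.6812 → include.
Rate on top 2: 0.8016. fruit flies: 1 > 0.8016 → include.
Rate on top 3: 0.8362. mayflies: 0.464 < 0.8362 → exclude; stop.
Optimal diet: small moths, mosquitoes, fruit flies — 3 of 5 types.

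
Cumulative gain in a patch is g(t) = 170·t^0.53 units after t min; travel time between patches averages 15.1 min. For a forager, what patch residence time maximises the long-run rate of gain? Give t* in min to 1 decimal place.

17.0 min

Maximise g(t)/(T+t): set derivative to zero → g'(t)(T+t) = g(t).
g'(t) = 0.53·170·t^-0.47. Setting 0.53·170·t^-0.47 = 170·t^0.53/(15.1+t) gives 0.53(15.1+t) = t, so 0.47·t = 0.53×15.1.
t* = 0.53×15.1/0.47 = 17.03 min.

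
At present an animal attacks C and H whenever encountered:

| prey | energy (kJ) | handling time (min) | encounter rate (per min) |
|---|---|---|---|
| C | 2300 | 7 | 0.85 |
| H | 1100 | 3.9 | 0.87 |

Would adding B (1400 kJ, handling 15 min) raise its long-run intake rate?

No

Intake rate on the current diet: R = (0.85×2300 + 0.87×1100) / (1 + 0.85×7 + 0.87×3.9) = 2912/10.34 = 281.5 kJ/min.
Profitability of B: 1400/15 = 93.33 kJ/min.
93.33 < 281.5, so adding B would lower the average — exclude it.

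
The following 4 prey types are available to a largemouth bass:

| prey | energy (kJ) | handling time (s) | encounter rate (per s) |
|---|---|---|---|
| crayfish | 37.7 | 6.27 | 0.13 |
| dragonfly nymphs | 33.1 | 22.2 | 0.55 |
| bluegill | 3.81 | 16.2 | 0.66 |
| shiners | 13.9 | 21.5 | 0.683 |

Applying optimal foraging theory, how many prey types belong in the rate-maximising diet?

1

Rank by E/h (kJ/s): crayfish 6.01, dragonfly nymphs 1.49, shiners 0.647, bluegill 0.235. Include each in turn until the next type's E/h falls below the running intake rate.
Rate on top 1: 2.7. dragonfly nymphs: 1.49 < 2.7 → exclude; stop.
Optimal diet: crayfish — 1 of 4 types.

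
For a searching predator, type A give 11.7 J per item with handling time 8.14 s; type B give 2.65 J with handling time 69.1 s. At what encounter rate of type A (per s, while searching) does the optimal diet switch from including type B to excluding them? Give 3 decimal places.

The zero-one rule: include type B iff E₂/h₂ > λE₁/(1+λh₁). Equality gives the switch point.
λE₁h₂ = E₂ + λE₂h₁ ⇒ λ = E₂/(E₁h₂ − E₂h₁) = 2.65/(808.5 − 21.57) = 0.003368 per s.

0.003 per s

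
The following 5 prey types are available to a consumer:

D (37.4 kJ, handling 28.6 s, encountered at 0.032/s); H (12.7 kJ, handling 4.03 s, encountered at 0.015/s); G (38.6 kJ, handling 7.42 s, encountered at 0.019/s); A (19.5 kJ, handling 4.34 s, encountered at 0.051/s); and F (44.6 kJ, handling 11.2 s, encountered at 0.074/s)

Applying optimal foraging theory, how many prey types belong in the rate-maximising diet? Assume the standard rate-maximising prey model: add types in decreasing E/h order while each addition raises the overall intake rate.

4

Rank by E/h (kJ/s): G 5.2, A 4.49, F 3.98, H 3.15, D 1.31. Include each in turn until the next type's E/h falls below the running intake rate.
Rate on top 1: 0.6428. A: 4.49 > 0.6428 → include.
Rate on top 2: 1.268. F: 3.98 > 1.268 → include.
Rate on top 3: 2.295. H: 3.15 > 2.295 → include.
Rate on top 4: 2.318. D: 1.31 < 2.318 → exclude; stop.
Optimal diet: G, A, F, H — 4 of 5 types.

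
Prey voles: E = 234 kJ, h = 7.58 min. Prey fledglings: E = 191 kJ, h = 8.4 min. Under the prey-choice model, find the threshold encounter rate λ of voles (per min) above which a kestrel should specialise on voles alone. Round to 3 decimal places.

At the threshold, the rate on voles alone equals the profitability of fledglings: λ·234/(1 + λ·7.58) = 191/8.4 = 22.74.
Rearranging, λ(234 − 22.74×7.58) = 22.74, so λ = 22.74/61.65 = 0.3689 per min.

0.369 per min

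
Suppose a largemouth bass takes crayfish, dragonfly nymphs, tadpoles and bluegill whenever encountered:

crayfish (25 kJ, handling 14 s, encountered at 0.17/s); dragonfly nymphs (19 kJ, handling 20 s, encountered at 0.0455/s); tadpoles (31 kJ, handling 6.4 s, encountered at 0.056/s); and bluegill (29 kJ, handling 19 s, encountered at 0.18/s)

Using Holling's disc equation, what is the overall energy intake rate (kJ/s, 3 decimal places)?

1.496 kJ/s

R = (0.17×25 + 0.0455×19 + 0.056×31 + 0.18×29) / (1 + 0.17×14 + 0.0455×20 + 0.056×6.4 + 0.18×19) = 12.07/8.068 = 1.496 kJ/s.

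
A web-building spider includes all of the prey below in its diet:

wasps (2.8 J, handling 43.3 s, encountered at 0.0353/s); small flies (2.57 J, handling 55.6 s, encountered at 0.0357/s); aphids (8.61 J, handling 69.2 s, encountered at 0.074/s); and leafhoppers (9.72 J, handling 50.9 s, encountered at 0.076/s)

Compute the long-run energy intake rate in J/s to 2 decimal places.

0.12 J/s

Energy encountered per unit search time: 0.0353×2.8 + 0.0357×2.57 + 0.074×8.61 + 0.076×9.72 = 1.566 J/s.
Handling time per unit search time: 0.0353×43.3 + 0.0357×55.6 + 0.074×69.2 + 0.076×50.9 = 12.5.
Rate = 1.566/(1 + 12.5) = 0.116 J/s.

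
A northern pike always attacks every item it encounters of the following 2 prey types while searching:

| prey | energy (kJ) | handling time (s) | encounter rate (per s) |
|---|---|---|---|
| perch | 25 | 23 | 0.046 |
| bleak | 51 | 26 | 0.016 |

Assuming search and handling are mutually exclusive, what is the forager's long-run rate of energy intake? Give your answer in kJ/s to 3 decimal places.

0.795 kJ/s

R = (0.046×25 + 0.016×51) / (1 + 0.046×23 + 0.016×26) = 1.966/2.474 = 0.7947 kJ/s.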